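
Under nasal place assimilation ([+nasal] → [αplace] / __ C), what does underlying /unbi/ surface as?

The only nasal preceding a consonant is /n/ before /b/. /b/ is [+labial], so /n/ → /m/, giving [umbi].

[umbi]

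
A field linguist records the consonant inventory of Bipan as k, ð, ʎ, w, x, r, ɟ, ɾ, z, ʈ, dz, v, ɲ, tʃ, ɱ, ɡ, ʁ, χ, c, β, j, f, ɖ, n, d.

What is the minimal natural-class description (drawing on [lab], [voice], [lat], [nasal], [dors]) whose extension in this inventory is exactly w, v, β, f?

[-nasal, +lab]

Every target segment is [-nasal], [+labial]; each remaining inventory member fails at least one of these. Each conjunct is needed — [+labial] alone would also admit /ɱ/; [-nasal] alone would also admit /k, ð, ʎ, x, …/ — and no other single listed feature has exactly this extension, so two is the minimum.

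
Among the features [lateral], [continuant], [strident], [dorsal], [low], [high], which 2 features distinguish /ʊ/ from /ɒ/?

/ʊ/ is the high back rounded lax vowel and /ɒ/ is the low back rounded vowel. Both are [-lateral], [+continuant], [-strident], [+dorsal]. /ʊ/ is [+high] while /ɒ/ is [-high]; /ʊ/ is [-low] while /ɒ/ is [+low], so the distinguishing features are [high], [low].

[high], [low]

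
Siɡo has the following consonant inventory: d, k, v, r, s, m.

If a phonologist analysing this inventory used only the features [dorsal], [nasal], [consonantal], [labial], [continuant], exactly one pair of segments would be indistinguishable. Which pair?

/r/ (alveolar trill) and /s/ (voiceless alveolar fricative) are both [-dorsal], [-nasal], [+consonantal], [-labial], [+continuant], so none of the listed features separates them. (They do differ in [sonorant], [voice] and [strident], which are not among the given features.) Every other pair in the inventory differs on at least one listed feature.

r, s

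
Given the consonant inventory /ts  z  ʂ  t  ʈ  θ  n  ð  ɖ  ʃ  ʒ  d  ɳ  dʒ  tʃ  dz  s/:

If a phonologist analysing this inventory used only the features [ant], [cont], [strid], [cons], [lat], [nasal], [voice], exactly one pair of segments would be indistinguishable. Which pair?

Both /ʂ/ and /ʃ/ are [−anterior], [+continuant], [+strident], [+consonantal], [−lateral], [−nasal], [−voice]. Since the list omits [distributed] — which does distinguish the voiceless retroflex fricative from the voiceless postalveolar fricative — this pair collapses; all other pairs remain distinct.

ʂ, ʃ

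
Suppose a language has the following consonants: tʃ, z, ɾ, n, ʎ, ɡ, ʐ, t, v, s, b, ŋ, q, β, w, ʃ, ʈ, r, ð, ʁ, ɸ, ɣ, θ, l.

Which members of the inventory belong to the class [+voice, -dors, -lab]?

The [+voice] segments are /z, ɾ, n, ʎ, ɡ, ʐ, v, b, ŋ, β, w, r, ð, ʁ, ɣ, l/.
Then [-dorsal] gives /z, ɾ, n, ʐ, v, b, β, r, ð, l/.
Among these, [-labial] leaves /z, ɾ, n, ʐ, r, ð, l/.

z, ɾ, n, ʐ, r, ð, l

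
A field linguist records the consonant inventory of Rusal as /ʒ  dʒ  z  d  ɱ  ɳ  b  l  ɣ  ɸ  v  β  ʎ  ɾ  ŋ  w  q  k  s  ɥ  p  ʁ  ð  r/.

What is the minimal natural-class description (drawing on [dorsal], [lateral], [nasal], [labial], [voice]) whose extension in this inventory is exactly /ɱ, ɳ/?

[+nasal, −dorsal]

The class [+nasal], [−dorsal] has exactly /ɱ, ɳ/ as its extension in this inventory. No smaller conjunction from the listed features achieves this: [−dorsal] alone would also admit /ʒ, dʒ, z, d, …/; [+nasal] alone would also admit /ŋ/; and checking the remaining single features turns up none with this extension.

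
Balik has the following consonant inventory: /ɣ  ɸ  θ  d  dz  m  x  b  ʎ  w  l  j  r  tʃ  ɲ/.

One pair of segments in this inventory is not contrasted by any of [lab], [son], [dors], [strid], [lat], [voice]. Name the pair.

ɲ, j

Both /ɲ/ and /j/ are [-labial], [+sonorant], [+dorsal], [-strident], [-lateral], [+voice]. Since the list omits [nasal] and [continuant] — which do distinguish the palatal nasal from the palatal glide — this pair collapses; all other pairs remain distinct.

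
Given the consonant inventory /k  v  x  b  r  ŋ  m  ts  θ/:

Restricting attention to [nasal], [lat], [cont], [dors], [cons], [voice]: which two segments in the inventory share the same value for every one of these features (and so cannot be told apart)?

/v/ (voiced labiodental fricative) and /r/ (alveolar trill) are both [-nasal], [-lateral], [+continuant], [-dorsal], [+consonantal], [+voice], so none of the listed features separates them. (They do differ in [sonorant], [labial] and [coronal], which are not among the given features.) Every other pair in the inventory differs on at least one listed feature.

v, r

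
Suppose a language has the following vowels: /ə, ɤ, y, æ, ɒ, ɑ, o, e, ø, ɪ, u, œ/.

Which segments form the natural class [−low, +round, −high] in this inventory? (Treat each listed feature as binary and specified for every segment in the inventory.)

Checking each segment against [−low], [+round], [−high]: /o/ (mid back rounded tense vowel), /ø/ (mid front rounded tense vowel), /œ/ (mid front rounded lax vowel) satisfy every feature; every other segment in the inventory fails at least one.

o, ø, œ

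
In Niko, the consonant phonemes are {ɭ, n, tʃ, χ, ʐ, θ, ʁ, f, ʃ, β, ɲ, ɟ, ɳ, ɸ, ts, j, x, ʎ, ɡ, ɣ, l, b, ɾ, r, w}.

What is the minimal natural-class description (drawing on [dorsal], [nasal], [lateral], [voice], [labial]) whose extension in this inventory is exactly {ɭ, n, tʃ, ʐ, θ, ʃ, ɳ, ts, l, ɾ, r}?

[−labial, −dorsal]

Every target segment is [−labial], [−dorsal]; each remaining inventory member fails at least one of these. Each conjunct is needed — [−dorsal] alone would also admit /f, β, ɸ, b/; [−labial] alone would also admit /χ, ʁ, ɲ, ɟ, …/ — and no other single listed feature has exactly this extension, so two is the minimum.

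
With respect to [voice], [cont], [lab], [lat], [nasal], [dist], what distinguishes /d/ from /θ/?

/d/ is the voiced alveolar stop and /θ/ is the voiceless dental fricative. Both are [−labial], [−lateral], [−nasal]. /d/ is [+voice] while /θ/ is [−voice]; /d/ is [−continuant] while /θ/ is [+continuant]; /d/ is [−distributed] while /θ/ is [+distributed], so the distinguishing features are [voice], [continuant], [distributed].

[voice], [continuant], [distributed]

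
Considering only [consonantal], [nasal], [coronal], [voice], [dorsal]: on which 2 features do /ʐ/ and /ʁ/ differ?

[coronal], [dorsal]

/ʐ/ (voiced retroflex fricative) and /ʁ/ (voiced uvular fricative) agree on [+consonantal], [-nasal], [+voice]. They differ on [coronal] (/ʐ/ [+], /ʁ/ [-]), [dorsal] (/ʐ/ [-], /ʁ/ [+]).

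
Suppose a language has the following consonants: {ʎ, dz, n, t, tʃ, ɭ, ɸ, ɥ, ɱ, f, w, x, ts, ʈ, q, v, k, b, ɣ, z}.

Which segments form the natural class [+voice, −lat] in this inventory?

Checking each segment against [+voice], [−lateral]: /dz/ (voiced alveolar affricate), /n/ (alveolar nasal), /ɥ/ (labial-palatal glide), /ɱ/ (labiodental nasal), /w/ (labial-velar glide), /v/ (voiced labiodental fricative), among others, satisfy every feature; every other segment in the inventory fails at least one.

dz, n, ɥ, ɱ, w, v, b, ɣ, z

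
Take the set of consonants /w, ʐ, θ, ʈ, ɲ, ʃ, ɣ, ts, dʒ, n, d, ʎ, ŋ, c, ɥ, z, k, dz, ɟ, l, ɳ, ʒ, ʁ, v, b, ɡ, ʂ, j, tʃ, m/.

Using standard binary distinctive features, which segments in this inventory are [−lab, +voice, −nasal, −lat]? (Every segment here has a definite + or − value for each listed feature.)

ʐ, ɣ, dʒ, d, z, dz, ɟ, ʒ, ʁ, ɡ, j

Among the inventory, the [−labial] segments are /ʐ, θ, ʈ, ɲ, ʃ, ɣ, ts, dʒ, n, d, ʎ, ŋ, c, z, k, dz, ɟ, l, ɳ, ʒ, ʁ, ɡ, ʂ, j, tʃ/.
Of those, [+voice] gives /ʐ, ɲ, ɣ, dʒ, n, d, ʎ, ŋ, z, dz, ɟ, l, ɳ, ʒ, ʁ, ɡ, j/.
Then [−nasal] gives /ʐ, ɣ, dʒ, d, ʎ, z, dz, ɟ, l, ʒ, ʁ, ɡ, j/.
Then [−lateral] leaves /ʐ, ɣ, dʒ, d, z, dz, ɟ, ʒ, ʁ, ɡ, j/.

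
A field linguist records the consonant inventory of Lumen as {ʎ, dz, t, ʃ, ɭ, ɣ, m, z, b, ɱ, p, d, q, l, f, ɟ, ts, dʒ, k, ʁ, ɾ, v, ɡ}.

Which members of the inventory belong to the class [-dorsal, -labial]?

dz, t, ʃ, ɭ, z, d, l, ts, dʒ, ɾ

Eliminate segments failing any feature: /ʎ, ɣ, q, ɟ, k, ʁ, ɡ/ are [+dorsal]; /m, b, ɱ, p, f, v/ are [+labial]. The remaining /dz, t, ʃ, ɭ, z, d, l, ts, dʒ, ɾ/ satisfy [-dorsal], [-labial].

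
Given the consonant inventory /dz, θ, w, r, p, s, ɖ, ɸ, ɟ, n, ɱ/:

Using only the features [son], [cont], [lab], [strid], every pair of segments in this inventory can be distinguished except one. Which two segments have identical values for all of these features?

ɟ, ɖ

On the given features, /ɟ/ and /ɖ/ have an identical profile: [-sonorant], [-continuant], [-labial], [-strident]. No other two segments in the inventory coincide on all 4 features. (They do differ in [dorsal], which is not among the given features.)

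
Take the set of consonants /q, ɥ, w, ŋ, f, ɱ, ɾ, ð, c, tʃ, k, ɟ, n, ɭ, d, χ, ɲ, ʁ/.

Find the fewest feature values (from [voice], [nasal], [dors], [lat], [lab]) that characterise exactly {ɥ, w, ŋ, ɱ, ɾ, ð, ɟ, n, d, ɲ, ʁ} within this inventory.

The class [+voice], [-lateral] has exactly /ɥ, w, ŋ, ɱ, ɾ, ð, ɟ, n, d, ɲ, ʁ/ as its extension in this inventory. No smaller conjunction from the listed features achieves this: [-lateral] alone would also admit /q, f, c, tʃ, …/; [+voice] alone would also admit /ɭ/; and checking the remaining single features turns up none with this extension.

[+voice, -lat]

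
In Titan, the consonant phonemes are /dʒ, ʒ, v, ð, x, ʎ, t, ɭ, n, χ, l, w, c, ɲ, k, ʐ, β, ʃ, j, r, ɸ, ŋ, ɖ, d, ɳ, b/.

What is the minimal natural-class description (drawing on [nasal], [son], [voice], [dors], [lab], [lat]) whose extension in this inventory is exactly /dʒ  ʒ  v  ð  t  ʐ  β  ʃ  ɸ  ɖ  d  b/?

[−son, −dors]

The class [−sonorant], [−dorsal] has exactly /dʒ, ʒ, v, ð, t, ʐ, β, ʃ, ɸ, ɖ, d, b/ as its extension in this inventory. No smaller conjunction from the listed features achieves this: [−dorsal] alone would also admit /ɭ, n, l, r, …/; [−sonorant] alone would also admit /x, χ, c, k/; and checking the remaining single features turns up none with this extension.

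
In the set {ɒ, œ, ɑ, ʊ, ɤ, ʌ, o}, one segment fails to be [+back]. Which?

Every segment except /œ/ is [+back]. /œ/ (mid front rounded lax vowel) is [-back], so it is the exception.

œ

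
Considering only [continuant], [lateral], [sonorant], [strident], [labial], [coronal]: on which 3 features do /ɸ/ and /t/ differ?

The two segments share [-lateral], [-sonorant], [-strident]. The only features from the list on which they differ: /ɸ/ is [+continuant] while /t/ is [-continuant]; /ɸ/ is [+labial] while /t/ is [-labial]; /ɸ/ is [-coronal] while /t/ is [+coronal].

[continuant], [labial], [coronal]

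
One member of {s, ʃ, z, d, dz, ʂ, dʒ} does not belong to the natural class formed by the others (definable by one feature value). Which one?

/ʂ, dʒ, s, z, ʃ, dz/ are all [+strident], but /d/ (voiced alveolar stop) is [-strident]. No other single segment can be removed to leave a set sharing one feature value that the removed segment lacks, so /d/ is the odd one out.

d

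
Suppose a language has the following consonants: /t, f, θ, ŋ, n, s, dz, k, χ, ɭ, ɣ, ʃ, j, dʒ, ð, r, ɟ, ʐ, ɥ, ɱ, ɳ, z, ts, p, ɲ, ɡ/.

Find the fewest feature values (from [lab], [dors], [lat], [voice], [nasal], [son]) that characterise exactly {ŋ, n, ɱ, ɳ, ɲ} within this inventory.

[+nasal]

The target set is precisely the extension of [+nasal] in this inventory.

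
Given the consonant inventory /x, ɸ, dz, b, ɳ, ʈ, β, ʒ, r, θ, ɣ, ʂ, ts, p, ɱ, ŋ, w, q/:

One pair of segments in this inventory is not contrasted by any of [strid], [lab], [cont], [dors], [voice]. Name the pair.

b, ɱ

On the given features, /b/ and /ɱ/ have an identical profile: [−strident], [+labial], [−continuant], [−dorsal], [+voice]. No other two segments in the inventory coincide on all 5 features. (They do differ in [sonorant] and [nasal], which are not among the given features.)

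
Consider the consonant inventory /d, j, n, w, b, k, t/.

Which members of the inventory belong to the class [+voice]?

d, j, n, w, b

The feature [voice] marks segments produced with vocal-fold vibration. In this inventory /d, j, n, w, b/ have that property, so they are [+voice]; /k, t/ are [-voice].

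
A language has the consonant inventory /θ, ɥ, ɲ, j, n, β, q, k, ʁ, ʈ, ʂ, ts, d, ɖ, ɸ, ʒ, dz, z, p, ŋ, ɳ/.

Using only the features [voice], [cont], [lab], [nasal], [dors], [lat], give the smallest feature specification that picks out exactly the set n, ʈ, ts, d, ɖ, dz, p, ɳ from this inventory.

[-cont, -dors]

Every target segment is [-continuant], [-dorsal]; each remaining inventory member fails at least one of these. Each conjunct is needed — [-dorsal] alone would also admit /θ, β, ʂ, ɸ, …/; [-continuant] alone would also admit /ɲ, q, k, ŋ/ — and no other single listed feature has exactly this extension, so two is the minimum.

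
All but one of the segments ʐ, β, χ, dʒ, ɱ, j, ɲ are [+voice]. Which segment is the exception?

χ

/ɲ, j, ʐ, β, ɱ, dʒ/ are all [+voice]; /χ/ (voiceless uvular fricative) is [-voice].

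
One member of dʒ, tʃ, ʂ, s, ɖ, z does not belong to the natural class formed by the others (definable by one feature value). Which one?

[strident] groups all but one: /z, s, ʂ, dʒ, tʃ/ share [+strident] while /ɖ/ (voiced retroflex stop) alone is [−strident]. Removing any other segment would not leave a single-feature class that excludes it.

ɖ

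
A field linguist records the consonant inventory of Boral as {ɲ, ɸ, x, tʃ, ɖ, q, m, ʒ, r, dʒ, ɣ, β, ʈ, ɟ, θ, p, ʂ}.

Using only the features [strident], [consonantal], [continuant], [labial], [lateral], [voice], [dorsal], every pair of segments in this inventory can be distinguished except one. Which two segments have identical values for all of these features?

/ɲ/ (palatal nasal) and /ɟ/ (voiced palatal stop) are both [-strident], [+consonantal], [-continuant], [-labial], [-lateral], [+voice], [+dorsal], so none of the listed features separates them. (They do differ in [sonorant] and [nasal], which are not among the given features.) Every other pair in the inventory differs on at least one listed feature.

ɲ, ɟ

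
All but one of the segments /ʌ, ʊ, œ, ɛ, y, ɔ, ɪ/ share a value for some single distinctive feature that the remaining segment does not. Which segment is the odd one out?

y

The remaining segments after removing /y/ share [−tense]; /y/ (high front rounded tense vowel) is [+tense]. For every other candidate removal, the leftover set fails to share any single feature value that the removed segment lacks.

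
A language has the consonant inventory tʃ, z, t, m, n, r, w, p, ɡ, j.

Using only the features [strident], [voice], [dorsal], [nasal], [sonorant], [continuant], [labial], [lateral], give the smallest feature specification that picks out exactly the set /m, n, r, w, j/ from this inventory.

The target set is precisely the extension of [+sonorant] in this inventory.

[+sonorant]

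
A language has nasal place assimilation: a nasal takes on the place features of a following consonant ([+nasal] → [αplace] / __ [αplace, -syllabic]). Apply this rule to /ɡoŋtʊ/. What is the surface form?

[ɡontʊ]

In /ɡoŋtʊ/, the nasal /ŋ/ precedes /t/, which is [+coronal]. The nasal assimilates in place, becoming the [+coronal] nasal /n/. The surface form is [ɡontʊ].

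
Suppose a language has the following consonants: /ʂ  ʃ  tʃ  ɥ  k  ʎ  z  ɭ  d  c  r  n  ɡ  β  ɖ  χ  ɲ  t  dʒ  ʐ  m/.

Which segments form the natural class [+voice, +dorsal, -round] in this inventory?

Checking each segment against [+voice], [+dorsal], [-round]: /ʎ/ (palatal lateral approximant), /ɡ/ (voiced velar stop), /ɲ/ (palatal nasal) satisfy every feature; every other segment in the inventory fails at least one.

ʎ, ɡ, ɲ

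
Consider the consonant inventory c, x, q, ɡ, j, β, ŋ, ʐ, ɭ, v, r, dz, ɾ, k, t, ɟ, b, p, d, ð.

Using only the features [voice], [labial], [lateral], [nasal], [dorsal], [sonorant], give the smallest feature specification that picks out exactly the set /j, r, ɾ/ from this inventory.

[+sonorant, -nasal, -lateral]

The class [+sonorant], [-nasal], [-lateral] has exactly /j, r, ɾ/ as its extension in this inventory. No smaller conjunction from the listed features achieves this: [-nasal, -lateral] alone would also admit /c, x, q, ɡ, …/; [+sonorant, -lateral] alone would also admit /ŋ/; [+sonorant, -nasal] alone would also admit /ɭ/; and checking the remaining two-feature bundles turns up none with this extension.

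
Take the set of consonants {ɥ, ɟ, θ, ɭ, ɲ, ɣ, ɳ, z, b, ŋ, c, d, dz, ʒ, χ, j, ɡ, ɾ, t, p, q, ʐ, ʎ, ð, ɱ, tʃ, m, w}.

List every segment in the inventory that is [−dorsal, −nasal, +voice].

Checking each segment against [−dorsal], [−nasal], [+voice]: /ɭ/ (retroflex lateral approximant), /z/ (voiced alveolar fricative), /b/ (voiced bilabial stop), /d/ (voiced alveolar stop), /dz/ (voiced alveolar affricate), /ʒ/ (voiced postalveolar fricative), among others, satisfy every feature; every other segment in the inventory fails at least one.

ɭ, z, b, d, dz, ʒ, ɾ, ʐ, ð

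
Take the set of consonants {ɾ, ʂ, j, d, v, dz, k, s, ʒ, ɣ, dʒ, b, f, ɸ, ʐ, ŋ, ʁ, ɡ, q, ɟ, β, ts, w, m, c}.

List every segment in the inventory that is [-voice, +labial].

f, ɸ

Eliminate segments failing any feature: /ɾ, j, d, v, dz, ʒ, ɣ, dʒ, b, ʐ, ŋ, ʁ, ɡ, ɟ, β, w, m/ are [+voice]; /ʂ, k, s, q, ts, c/ are [-labial]. The remaining /f, ɸ/ satisfy [-voice], [+labial].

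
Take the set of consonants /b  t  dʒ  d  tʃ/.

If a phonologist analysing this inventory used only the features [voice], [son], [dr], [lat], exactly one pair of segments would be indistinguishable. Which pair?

/d/ (voiced alveolar stop) and /b/ (voiced bilabial stop) are both [+voice], [-sonorant], [-delayed release], [-lateral], so none of the listed features separates them. (They do differ in [labial] and [coronal], which are not among the given features.) Every other pair in the inventory differs on at least one listed feature.

d, b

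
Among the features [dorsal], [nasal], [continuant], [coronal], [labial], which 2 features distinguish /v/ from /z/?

[labial], [coronal]

/v/ is the voiced labiodental fricative and /z/ is the voiced alveolar fricative. Both are [-dorsal], [-nasal], [+continuant]. /v/ is [+labial] while /z/ is [-labial]; /v/ is [-coronal] while /z/ is [+coronal], so the distinguishing features are [labial], [coronal].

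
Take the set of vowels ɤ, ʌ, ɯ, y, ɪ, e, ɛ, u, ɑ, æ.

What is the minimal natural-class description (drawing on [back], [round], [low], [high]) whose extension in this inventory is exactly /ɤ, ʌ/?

[-high, -low, +back]

Every target segment is [-high], [-low], [+back]; each remaining inventory member fails at least one of these. Each conjunct is needed — [-low, +back] alone would also admit /ɯ, u/; [-high, +back] alone would also admit /ɑ/; [-high, -low] alone would also admit /e, ɛ/ — and no other combination of two listed features has exactly this extension, so three is the minimum.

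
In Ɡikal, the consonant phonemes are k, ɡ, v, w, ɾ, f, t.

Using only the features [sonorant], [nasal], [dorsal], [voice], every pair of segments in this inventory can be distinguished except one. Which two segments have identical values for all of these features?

t, f

Both /t/ and /f/ are [-sonorant], [-nasal], [-dorsal], [-voice]. Since the list omits [continuant], [labial] and [coronal] — which do distinguish the voiceless alveolar stop from the voiceless labiodental fricative — this pair collapses; all other pairs remain distinct.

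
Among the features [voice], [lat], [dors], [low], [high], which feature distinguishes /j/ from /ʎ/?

[lateral]

/j/ is the palatal glide and /ʎ/ is the palatal lateral approximant. Both are [+voice], [+dorsal], [−low], [+high]. /j/ is [−lateral] while /ʎ/ is [+lateral], so the distinguishing feature is [lateral].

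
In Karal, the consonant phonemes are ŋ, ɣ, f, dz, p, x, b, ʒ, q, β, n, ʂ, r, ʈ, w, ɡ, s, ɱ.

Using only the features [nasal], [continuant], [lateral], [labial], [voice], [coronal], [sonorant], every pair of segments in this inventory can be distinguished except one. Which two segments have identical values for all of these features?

s, ʂ

Both /s/ and /ʂ/ are [−nasal], [+continuant], [−lateral], [−labial], [−voice], [+coronal], [−sonorant]. Since the list omits [anterior] — which does distinguish the voiceless alveolar fricative from the voiceless retroflex fricative — this pair collapses; all other pairs remain distinct.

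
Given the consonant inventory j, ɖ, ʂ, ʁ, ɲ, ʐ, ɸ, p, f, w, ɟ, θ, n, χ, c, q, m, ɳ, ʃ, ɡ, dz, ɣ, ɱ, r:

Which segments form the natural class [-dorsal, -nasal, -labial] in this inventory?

ɖ, ʂ, ʐ, θ, ʃ, dz, r

The [-dorsal] segments are /ɖ, ʂ, ʐ, ɸ, p, f, θ, n, m, ɳ, ʃ, dz, ɱ, r/.
Then [-nasal] gives /ɖ, ʂ, ʐ, ɸ, p, f, θ, ʃ, dz, r/.
Then [-labial] leaves /ɖ, ʂ, ʐ, θ, ʃ, dz, r/.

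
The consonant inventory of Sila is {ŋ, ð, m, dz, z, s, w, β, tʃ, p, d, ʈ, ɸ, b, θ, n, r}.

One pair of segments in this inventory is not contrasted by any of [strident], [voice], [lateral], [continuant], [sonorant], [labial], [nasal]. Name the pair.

n, ŋ

On the given features, /n/ and /ŋ/ have an identical profile: [-strident], [+voice], [-lateral], [-continuant], [+sonorant], [-labial], [+nasal]. No other two segments in the inventory coincide on all 7 features. (They do differ in [coronal] and [dorsal], which are not among the given features.)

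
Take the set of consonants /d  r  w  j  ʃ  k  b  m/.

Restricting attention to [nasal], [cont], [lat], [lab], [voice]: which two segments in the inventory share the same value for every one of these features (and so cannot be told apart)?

/r/ (alveolar trill) and /j/ (palatal glide) are both [−nasal], [+continuant], [−lateral], [−labial], [+voice], so none of the listed features separates them. (They do differ in [dorsal], which is not among the given features.) Every other pair in the inventory differs on at least one listed feature.

r, j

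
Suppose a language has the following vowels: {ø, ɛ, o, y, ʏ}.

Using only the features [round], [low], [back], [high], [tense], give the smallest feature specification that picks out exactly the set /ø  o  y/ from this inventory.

[+tense]

/ø, o, y/ are exactly the [+tense] segments in the inventory, so a single feature suffices.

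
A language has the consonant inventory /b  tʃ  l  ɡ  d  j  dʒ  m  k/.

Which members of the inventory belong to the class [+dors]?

ɡ, j, k

The [+dorsal] segments here are /ɡ, j, k/; the remaining /b, tʃ, l, d, dʒ, m/ are [−dorsal].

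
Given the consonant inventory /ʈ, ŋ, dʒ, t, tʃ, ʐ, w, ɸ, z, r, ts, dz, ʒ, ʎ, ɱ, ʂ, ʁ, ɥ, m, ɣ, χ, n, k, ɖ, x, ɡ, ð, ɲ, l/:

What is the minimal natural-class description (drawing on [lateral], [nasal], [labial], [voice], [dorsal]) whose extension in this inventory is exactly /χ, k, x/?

[−voice, +dorsal]

Every target segment is [−voice], [+dorsal]; each remaining inventory member fails at least one of these. Each conjunct is needed — [+dorsal] alone would also admit /ŋ, w, ʎ, ʁ, …/; [−voice] alone would also admit /ʈ, t, tʃ, ɸ, …/ — and no other single listed feature has exactly this extension, so two is the minimum.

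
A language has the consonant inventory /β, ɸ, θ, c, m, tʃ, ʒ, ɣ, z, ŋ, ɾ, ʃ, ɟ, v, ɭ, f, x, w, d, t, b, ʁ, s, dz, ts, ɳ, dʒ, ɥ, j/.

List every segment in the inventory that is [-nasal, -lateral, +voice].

β, ʒ, ɣ, z, ɾ, ɟ, v, w, d, b, ʁ, dz, dʒ, ɥ, j

Checking each segment against [-nasal], [-lateral], [+voice]: /β/ (voiced bilabial fricative), /ʒ/ (voiced postalveolar fricative), /ɣ/ (voiced velar fricative), /z/ (voiced alveolar fricative), /ɾ/ (alveolar tap), /ɟ/ (voiced palatal stop), among others, satisfy every feature; every other segment in the inventory fails at least one.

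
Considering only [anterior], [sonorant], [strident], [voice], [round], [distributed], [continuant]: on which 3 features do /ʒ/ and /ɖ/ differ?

/ʒ/ is the voiced postalveolar fricative and /ɖ/ is the voiced retroflex stop. Both are [−anterior], [−sonorant], [+voice], [−round]. /ʒ/ is [+continuant] while /ɖ/ is [−continuant]; /ʒ/ is [+strident] while /ɖ/ is [−strident]; /ʒ/ is [+distributed] while /ɖ/ is [−distributed], so the distinguishing features are [continuant], [strident], [distributed].

[continuant], [strident], [distributed]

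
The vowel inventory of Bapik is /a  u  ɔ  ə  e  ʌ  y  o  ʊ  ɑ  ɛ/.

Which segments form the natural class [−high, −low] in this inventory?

ɔ, ə, e, ʌ, o, ɛ

Checking each segment against [−high], [−low]: /ɔ/ (mid back rounded lax vowel), /ə/ (mid central vowel (schwa)), /e/ (mid front unrounded tense vowel), /ʌ/ (mid back unrounded lax vowel), /o/ (mid back rounded tense vowel), /ɛ/ (mid front unrounded lax vowel) satisfy every feature; every other segment in the inventory fails at least one.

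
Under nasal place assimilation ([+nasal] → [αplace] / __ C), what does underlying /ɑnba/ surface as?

[ɑmba]

In /ɑnba/, the nasal /n/ precedes /b/, which is [+labial]. The nasal assimilates in place, becoming the [+labial] nasal /m/. The surface form is [ɑmba].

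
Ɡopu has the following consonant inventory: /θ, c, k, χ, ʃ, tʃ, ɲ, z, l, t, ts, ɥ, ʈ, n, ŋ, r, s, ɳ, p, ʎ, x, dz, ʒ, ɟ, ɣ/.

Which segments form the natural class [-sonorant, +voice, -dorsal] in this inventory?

z, dz, ʒ

Eliminate segments failing any feature: /θ, c, k, χ, ʃ, tʃ, t, ts, ʈ, s, p, x/ are [-voice]; /ɲ, l, ɥ, n, ŋ, r, ɳ, ʎ/ are [+sonorant]; /ɟ, ɣ/ are [+dorsal]. The remaining /z, dz, ʒ/ satisfy [-sonorant], [+voice], [-dorsal].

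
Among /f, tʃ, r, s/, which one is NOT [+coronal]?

f

/r, tʃ, s/ are all [+coronal]; /f/ (voiceless labiodental fricative) is [-coronal].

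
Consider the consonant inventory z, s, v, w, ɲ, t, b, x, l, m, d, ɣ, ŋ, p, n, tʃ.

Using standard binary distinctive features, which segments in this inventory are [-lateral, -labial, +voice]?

First, the [-lateral] segments are /z, s, v, w, ɲ, t, b, x, m, d, ɣ, ŋ, p, n, tʃ/.
Among these, [-labial] gives /z, s, ɲ, t, x, d, ɣ, ŋ, n, tʃ/.
Then [+voice] leaves /z, ɲ, d, ɣ, ŋ, n/.

z, ɲ, d, ɣ, ŋ, n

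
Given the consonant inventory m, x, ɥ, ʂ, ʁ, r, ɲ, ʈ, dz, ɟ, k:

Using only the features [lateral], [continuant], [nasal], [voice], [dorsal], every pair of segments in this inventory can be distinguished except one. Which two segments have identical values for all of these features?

On the given features, /ɥ/ and /ʁ/ have an identical profile: [−lateral], [+continuant], [−nasal], [+voice], [+dorsal]. No other two segments in the inventory coincide on all 5 features. (They do differ in [labial], [round], [high] and [back], which are not among the given features.)

ɥ, ʁ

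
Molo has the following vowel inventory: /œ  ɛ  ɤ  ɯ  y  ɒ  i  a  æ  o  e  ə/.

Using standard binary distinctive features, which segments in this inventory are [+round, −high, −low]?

Checking each segment against [+round], [−high], [−low]: /œ/ (mid front rounded lax vowel), /o/ (mid back rounded tense vowel) satisfy every feature; every other segment in the inventory fails at least one.

œ, o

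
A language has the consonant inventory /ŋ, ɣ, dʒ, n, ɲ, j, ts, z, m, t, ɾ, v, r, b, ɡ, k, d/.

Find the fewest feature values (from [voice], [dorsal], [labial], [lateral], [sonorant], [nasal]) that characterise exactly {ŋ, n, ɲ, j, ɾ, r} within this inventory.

/ŋ, n, ɲ, j, ɾ, r/ are all [+sonorant], [−labial], and no other segment in the inventory matches both values. Dropping any one of them over-generates: [−labial] alone would also admit /ɣ, dʒ, ts, z, …/; [+sonorant] alone would also admit /m/. No other single listed feature picks out exactly this set either, so fewer than two features will not do.

[+sonorant, −labial]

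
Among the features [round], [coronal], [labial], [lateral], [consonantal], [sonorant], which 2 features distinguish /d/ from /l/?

[sonorant], [lateral]

The two segments share [-round], [+coronal], [-labial], [+consonantal]. The only features from the list on which they differ: /d/ is [-sonorant] while /l/ is [+sonorant]; /d/ is [-lateral] while /l/ is [+lateral].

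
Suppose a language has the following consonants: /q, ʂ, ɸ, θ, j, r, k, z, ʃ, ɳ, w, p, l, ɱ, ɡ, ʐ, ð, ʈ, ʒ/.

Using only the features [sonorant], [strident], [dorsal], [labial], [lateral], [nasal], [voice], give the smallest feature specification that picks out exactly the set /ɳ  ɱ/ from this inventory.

[+nasal]

Every target segment is [+nasal] and no other inventory member is, so one feature is enough.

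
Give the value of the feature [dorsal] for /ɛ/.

[+dorsal]

As the mid front unrounded lax vowel, /ɛ/ is [+dorsal].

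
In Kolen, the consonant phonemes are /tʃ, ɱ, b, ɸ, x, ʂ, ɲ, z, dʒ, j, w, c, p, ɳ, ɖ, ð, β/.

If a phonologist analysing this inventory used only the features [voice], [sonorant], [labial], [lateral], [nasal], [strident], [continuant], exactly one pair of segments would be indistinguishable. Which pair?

ɲ, ɳ

Both /ɲ/ and /ɳ/ are [+voice], [+sonorant], [−labial], [−lateral], [+nasal], [−strident], [−continuant]. Since the list omits [dorsal] — which does distinguish the palatal nasal from the retroflex nasal — this pair collapses; all other pairs remain distinct.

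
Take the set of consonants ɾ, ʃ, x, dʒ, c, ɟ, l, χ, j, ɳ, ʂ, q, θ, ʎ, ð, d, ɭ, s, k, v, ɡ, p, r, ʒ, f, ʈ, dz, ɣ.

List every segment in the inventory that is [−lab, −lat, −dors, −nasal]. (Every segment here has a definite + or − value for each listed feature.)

Eliminate segments failing any feature: /x, c, ɟ, χ, j, q, k, ɡ, ɣ/ are [+dorsal]; /l, ʎ, ɭ/ are [+lateral]; /ɳ/ is [+nasal]; /v, p, f/ are [+labial]. The remaining /ɾ, ʃ, dʒ, ʂ, θ, ð, d, s, r, ʒ, ʈ, dz/ satisfy [−labial], [−lateral], [−dorsal], [−nasal].

ɾ, ʃ, dʒ, ʂ, θ, ð, d, s, r, ʒ, ʈ, dz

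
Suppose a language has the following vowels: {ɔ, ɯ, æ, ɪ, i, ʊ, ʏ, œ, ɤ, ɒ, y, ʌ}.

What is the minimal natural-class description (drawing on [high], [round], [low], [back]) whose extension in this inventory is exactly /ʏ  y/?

[+high, -back, +round]

/ʏ, y/ are all [+high], [-back], [+round], and no other segment in the inventory matches all three values. Dropping any one of them over-generates: [-back, +round] alone would also admit /œ/; [+high, +round] alone would also admit /ʊ/; [+high, -back] alone would also admit /ɪ, i/. No other combination of two listed features picks out exactly this set either, so fewer than three features will not do.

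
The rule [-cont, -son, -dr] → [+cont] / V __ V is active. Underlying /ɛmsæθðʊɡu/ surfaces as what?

/ɡ/ satisfies [-cont, -son, -dr] and sits in V __ V. The [+continuant] counterpart of the voiced velar stop is /ɣ/. Other segments in /ɛmsæθðʊɡu/ either fail the structural description or are not in the environment, so the surface form is [ɛmsæθðʊɣu].

[ɛmsæθðʊɣu]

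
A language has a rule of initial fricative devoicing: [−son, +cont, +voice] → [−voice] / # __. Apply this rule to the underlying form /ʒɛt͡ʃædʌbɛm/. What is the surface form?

[ʃɛt͡ʃædʌbɛm]

Only the initial segment /ʒ/ is both word-initial and matches the structural description. It is a voiced postalveolar fricative, so [−son, +cont, +voice] holds; changing it to [−voice] with all other features held fixed yields /ʃ/ (voiceless postalveolar fricative). No other segment meets both the structural description and the environment, so the output is [ʃɛt͡ʃædʌbɛm].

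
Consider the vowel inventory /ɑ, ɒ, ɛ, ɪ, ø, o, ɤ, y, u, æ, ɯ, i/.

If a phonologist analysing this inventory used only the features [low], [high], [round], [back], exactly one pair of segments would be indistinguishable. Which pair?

/i/ (high front unrounded tense vowel) and /ɪ/ (high front unrounded lax vowel) are both [−low], [+high], [−round], [−back], so none of the listed features separates them. (They do differ in [tense], which is not among the given features.) Every other pair in the inventory differs on at least one listed feature.

i, ɪ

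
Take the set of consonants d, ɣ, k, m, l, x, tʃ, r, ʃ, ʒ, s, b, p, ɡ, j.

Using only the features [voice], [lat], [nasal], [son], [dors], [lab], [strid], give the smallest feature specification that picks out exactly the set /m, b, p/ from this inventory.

/m, b, p/ are exactly the [+labial] segments in the inventory, so a single feature suffices.

[+lab]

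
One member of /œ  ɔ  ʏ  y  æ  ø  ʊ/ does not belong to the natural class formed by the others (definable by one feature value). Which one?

/ʊ, ʏ, œ, ø, ɔ, y/ are all [+round], but /æ/ (low front unrounded vowel) is [−round]. No other single segment can be removed to leave a set sharing one feature value that the removed segment lacks, so /æ/ is the odd one out.

æ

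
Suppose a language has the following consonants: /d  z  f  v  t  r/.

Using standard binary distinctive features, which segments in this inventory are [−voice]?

f, t

The feature [voice] marks segments produced with vocal-fold vibration. In this inventory /f, t/ lack that property, so they are [−voice]; /d, z, v, r/ are [+voice].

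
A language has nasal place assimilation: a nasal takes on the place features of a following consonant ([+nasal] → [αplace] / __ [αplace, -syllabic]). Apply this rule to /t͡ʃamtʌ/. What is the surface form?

The only nasal preceding a consonant is /m/ before /t/. /t/ is [+coronal], so /m/ → /n/, giving [t͡ʃantʌ].

[t͡ʃantʌ]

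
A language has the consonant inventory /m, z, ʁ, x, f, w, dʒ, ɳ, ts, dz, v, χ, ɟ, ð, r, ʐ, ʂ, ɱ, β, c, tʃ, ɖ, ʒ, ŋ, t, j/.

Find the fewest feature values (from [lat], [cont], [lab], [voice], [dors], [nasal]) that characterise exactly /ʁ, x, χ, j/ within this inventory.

Every target segment is [+continuant], [−labial], [+dorsal]; each remaining inventory member fails at least one of these. Each conjunct is needed — [−labial, +dorsal] alone would also admit /ɟ, c, ŋ/; [+continuant, +dorsal] alone would also admit /w/; [+continuant, −labial] alone would also admit /z, ð, r, ʐ, …/ — and no other combination of two listed features has exactly this extension, so three is the minimum.

[+cont, −lab, +dors]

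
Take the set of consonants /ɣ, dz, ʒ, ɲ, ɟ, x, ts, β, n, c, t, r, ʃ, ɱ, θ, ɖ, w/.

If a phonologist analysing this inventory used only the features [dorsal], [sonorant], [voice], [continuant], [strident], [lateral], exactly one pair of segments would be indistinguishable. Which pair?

/ɱ/ (labiodental nasal) and /n/ (alveolar nasal) are both [-dorsal], [+sonorant], [+voice], [-continuant], [-strident], [-lateral], so none of the listed features separates them. (They do differ in [labial] and [coronal], which are not among the given features.) Every other pair in the inventory differs on at least one listed feature.

ɱ, n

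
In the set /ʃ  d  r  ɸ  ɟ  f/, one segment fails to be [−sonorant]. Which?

r

/r/ is the alveolar trill, which is [+sonorant]; the rest — /ʃ, ɸ, f, d, ɟ/ — are [−sonorant].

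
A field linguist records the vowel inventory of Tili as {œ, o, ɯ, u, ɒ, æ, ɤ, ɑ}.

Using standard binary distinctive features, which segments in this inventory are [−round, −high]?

Checking each segment against [−round], [−high]: /æ/ (low front unrounded vowel), /ɤ/ (mid back unrounded tense vowel), /ɑ/ (low back unrounded vowel) satisfy every feature; every other segment in the inventory fails at least one.

æ, ɤ, ɑ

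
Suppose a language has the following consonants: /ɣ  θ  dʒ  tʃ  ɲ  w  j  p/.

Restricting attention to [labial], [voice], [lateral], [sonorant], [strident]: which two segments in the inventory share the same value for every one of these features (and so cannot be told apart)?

ɲ, j

/ɲ/ (palatal nasal) and /j/ (palatal glide) are both [-labial], [+voice], [-lateral], [+sonorant], [-strident], so none of the listed features separates them. (They do differ in [nasal] and [continuant], which are not among the given features.) Every other pair in the inventory differs on at least one listed feature.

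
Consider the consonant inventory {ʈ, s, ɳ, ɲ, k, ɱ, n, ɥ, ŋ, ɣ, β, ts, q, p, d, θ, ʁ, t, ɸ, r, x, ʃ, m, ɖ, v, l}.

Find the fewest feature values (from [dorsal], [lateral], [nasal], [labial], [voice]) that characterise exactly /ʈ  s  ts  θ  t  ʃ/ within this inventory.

[−voice, −labial, −dorsal]

Every target segment is [−voice], [−labial], [−dorsal]; each remaining inventory member fails at least one of these. Each conjunct is needed — [−labial, −dorsal] alone would also admit /ɳ, n, d, r, …/; [−voice, −dorsal] alone would also admit /p, ɸ/; [−voice, −labial] alone would also admit /k, q, x/ — and no other combination of two listed features has exactly this extension, so three is the minimum.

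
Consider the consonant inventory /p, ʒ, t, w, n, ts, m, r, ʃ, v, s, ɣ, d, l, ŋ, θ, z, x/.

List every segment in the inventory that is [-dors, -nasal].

Checking each segment against [-dorsal], [-nasal]: /p/ (voiceless bilabial stop), /ʒ/ (voiced postalveolar fricative), /t/ (voiceless alveolar stop), /ts/ (voiceless alveolar affricate), /r/ (alveolar trill), /ʃ/ (voiceless postalveolar fricative), among others, satisfy every feature; every other segment in the inventory fails at least one.

p, ʒ, t, ts, r, ʃ, v, s, d, l, θ, z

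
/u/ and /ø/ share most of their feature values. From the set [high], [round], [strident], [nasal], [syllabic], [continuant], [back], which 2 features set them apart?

[high], [back]

/u/ (high back rounded tense vowel) and /ø/ (mid front rounded tense vowel) agree on [+round], [−strident], [−nasal], [+syllabic], [+continuant]. They differ on [high] (/u/ [+], /ø/ [−]), [back] (/u/ [+], /ø/ [−]).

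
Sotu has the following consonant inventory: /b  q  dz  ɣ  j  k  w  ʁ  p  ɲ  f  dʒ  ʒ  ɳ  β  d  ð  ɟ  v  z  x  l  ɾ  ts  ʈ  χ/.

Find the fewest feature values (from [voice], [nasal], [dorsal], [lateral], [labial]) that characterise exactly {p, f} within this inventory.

[-voice, +labial]

Every target segment is [-voice], [+labial]; each remaining inventory member fails at least one of these. Each conjunct is needed — [+labial] alone would also admit /b, w, β, v/; [-voice] alone would also admit /q, k, x, ts, …/ — and no other single listed feature has exactly this extension, so two is the minimum.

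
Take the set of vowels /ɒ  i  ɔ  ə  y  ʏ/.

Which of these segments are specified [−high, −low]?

ɔ, ə

Checking each segment against [−high], [−low]: /ɔ/ (mid back rounded lax vowel), /ə/ (mid central vowel (schwa)) satisfy every feature; every other segment in the inventory fails at least one.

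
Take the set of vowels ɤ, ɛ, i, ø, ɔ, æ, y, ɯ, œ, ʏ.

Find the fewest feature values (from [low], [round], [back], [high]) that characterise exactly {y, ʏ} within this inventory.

[+high, +round]

/y, ʏ/ are all [+high], [+round], and no other segment in the inventory matches both values. Dropping any one of them over-generates: [+round] alone would also admit /ø, ɔ, œ/; [+high] alone would also admit /i, ɯ/. No other single listed feature picks out exactly this set either, so fewer than two features will not do.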